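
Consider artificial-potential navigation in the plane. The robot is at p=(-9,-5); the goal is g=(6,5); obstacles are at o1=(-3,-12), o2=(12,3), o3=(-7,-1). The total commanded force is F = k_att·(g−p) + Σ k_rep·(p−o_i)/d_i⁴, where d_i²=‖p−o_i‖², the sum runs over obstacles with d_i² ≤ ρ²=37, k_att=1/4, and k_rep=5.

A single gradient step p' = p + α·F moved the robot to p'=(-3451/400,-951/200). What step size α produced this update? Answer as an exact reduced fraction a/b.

F_att = 1/4·(g−p) = 1/4·(15,10) = (3.7500,2.5000)
o1: d²=85 > ρ²=37 → inactive
o2: d²=505 > ρ²=37 → inactive
o3: d²=20 ≤ ρ²=37; F_rep = 5·(-2,-4)/20² = (-0.0250,-0.0500)
F = F_att + ΣF_rep = (3.7250,2.4500)
Δp = p'−p = (0.3725,0.2450); α = Δx/Fx = (149/400) / (149/40) = 1/10
check: Δy/Fy = (49/200) / (49/20) = 1/10 ✓

α = 1/10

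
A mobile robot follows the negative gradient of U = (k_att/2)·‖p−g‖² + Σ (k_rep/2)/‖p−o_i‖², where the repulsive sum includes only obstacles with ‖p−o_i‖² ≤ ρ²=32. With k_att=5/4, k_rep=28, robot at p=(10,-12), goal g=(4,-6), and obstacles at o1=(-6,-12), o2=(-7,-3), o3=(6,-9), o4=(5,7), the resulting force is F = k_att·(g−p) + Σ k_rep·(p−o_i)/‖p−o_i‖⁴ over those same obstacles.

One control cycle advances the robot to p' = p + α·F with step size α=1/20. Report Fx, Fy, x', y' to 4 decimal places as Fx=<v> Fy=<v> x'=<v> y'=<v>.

F_att = 5/4·(g−p) = 5/4·(-6,6) = (-7.5000,7.5000)
o1: d²=256 > ρ²=32 → inactive
o2: d²=370 > ρ²=32 → inactive
o3: d²=25 ≤ ρ²=32; F_rep = 28·(4,-3)/25² = (0.1792,-0.1344)
o4: d²=386 > ρ²=32 → inactive
F = F_att + ΣF_rep = (-7.3208,7.3656)
p' = p + 1/20·F = (9.6340,-11.6317)

Fx=-7.3208 Fy=7.3656 x'=9.6340 y'=-11.6317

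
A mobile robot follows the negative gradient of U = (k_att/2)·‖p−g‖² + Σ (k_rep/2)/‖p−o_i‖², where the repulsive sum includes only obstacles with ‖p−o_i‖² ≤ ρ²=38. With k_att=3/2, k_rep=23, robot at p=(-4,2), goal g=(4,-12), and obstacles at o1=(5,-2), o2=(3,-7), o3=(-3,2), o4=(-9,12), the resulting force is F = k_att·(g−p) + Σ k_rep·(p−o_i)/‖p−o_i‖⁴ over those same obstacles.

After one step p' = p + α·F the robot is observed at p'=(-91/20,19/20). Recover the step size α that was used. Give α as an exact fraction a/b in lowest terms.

F_att = 3/2·(g−p) = 3/2·(8,-14) = (12.0000,-21.0000)
o1: d²=97 > ρ²=38 → inactive
o2: d²=130 > ρ²=38 → inactive
o3: d²=1 ≤ ρ²=38; F_rep = 23·(-1,0)/1² = (-23.0000,0.0000)
o4: d²=125 > ρ²=38 → inactive
F = F_att + ΣF_rep = (-11.0000,-21.0000)
Δp = p'−p = (-0.5500,-1.0500); α = Δx/Fx = (-11/20) / (-11) = 1/20
check: Δy/Fy = (-21/20) / (-21) = 1/20 ✓

α = 1/20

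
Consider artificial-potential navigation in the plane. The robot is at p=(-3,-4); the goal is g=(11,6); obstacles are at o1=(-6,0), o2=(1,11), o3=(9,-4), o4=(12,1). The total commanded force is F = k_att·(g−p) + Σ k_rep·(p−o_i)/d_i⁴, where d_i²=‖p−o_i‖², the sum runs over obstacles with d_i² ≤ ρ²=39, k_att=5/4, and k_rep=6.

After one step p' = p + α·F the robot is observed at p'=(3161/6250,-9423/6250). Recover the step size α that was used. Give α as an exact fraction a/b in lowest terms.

α = 1/5

F_att = 5/4·(g−p) = 5/4·(14,10) = (17.5000,12.5000)
o1: d²=25 ≤ ρ²=39; F_rep = 6·(3,-4)/25² = (0.0288,-0.0384)
o2: d²=241 > ρ²=39 → inactive
o3: d²=144 > ρ²=39 → inactive
o4: d²=250 > ρ²=39 → inactive
F = F_att + ΣF_rep = (17.5288,12.4616)
Δp = p'−p = (3.5058,2.4923); α = Δx/Fx = (21911/6250) / (21911/1250) = 1/5
check: Δy/Fy = (15577/6250) / (15577/1250) = 1/5 ✓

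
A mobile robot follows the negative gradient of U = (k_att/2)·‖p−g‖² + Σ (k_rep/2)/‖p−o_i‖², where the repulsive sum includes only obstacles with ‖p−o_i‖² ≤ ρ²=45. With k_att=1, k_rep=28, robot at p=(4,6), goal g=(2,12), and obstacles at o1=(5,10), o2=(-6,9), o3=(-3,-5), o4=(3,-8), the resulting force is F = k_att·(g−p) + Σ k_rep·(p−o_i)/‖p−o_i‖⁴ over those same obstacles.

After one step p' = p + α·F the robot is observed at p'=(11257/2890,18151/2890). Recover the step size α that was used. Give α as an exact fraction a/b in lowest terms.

α = 1/20

F_att = 1·(g−p) = 1·(-2,6) = (-2.0000,6.0000)
o1: d²=17 ≤ ρ²=45; F_rep = 28·(-1,-4)/17² = (-0.0969,-0.3875)
o2: d²=109 > ρ²=45 → inactive
o3: d²=170 > ρ²=45 → inactive
o4: d²=197 > ρ²=45 → inactive
F = F_att + ΣF_rep = (-2.0969,5.6125)
Δp = p'−p = (-0.1048,0.2806); α = Δx/Fx = (-303/2890) / (-606/289) = 1/20
check: Δy/Fy = (811/2890) / (1622/289) = 1/20 ✓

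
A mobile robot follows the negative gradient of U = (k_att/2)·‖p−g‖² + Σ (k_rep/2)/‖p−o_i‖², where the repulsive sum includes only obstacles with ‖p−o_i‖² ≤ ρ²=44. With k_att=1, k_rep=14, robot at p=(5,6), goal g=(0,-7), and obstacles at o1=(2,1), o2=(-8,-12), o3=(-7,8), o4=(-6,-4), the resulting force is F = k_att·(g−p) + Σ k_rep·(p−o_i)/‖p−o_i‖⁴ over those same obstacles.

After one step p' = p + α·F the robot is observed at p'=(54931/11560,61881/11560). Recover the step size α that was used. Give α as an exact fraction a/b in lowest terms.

F_att = 1·(g−p) = 1·(-5,-13) = (-5.0000,-13.0000)
o1: d²=34 ≤ ρ²=44; F_rep = 14·(3,5)/34² = (0.0363,0.0606)
o2: d²=493 > ρ²=44 → inactive
o3: d²=148 > ρ²=44 → inactive
o4: d²=221 > ρ²=44 → inactive
F = F_att + ΣF_rep = (-4.9637,-12.9394)
Δp = p'−p = (-0.2482,-0.6470); α = Δx/Fx = (-2869/11560) / (-2869/578) = 1/20
check: Δy/Fy = (-7479/11560) / (-7479/578) = 1/20 ✓

α = 1/20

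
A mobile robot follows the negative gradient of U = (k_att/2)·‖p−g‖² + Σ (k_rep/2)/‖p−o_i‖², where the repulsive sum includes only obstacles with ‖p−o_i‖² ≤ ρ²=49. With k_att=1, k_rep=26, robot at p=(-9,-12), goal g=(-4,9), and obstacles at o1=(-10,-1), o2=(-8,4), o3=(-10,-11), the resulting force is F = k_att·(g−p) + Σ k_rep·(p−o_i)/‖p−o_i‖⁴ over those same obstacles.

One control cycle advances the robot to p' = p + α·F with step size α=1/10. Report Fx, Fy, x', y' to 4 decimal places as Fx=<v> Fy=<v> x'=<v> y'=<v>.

F_att = 1·(g−p) = 1·(5,21) = (5.0000,21.0000)
o1: d²=122 > ρ²=49 → inactive
o2: d²=257 > ρ²=49 → inactive
o3: d²=2 ≤ ρ²=49; F_rep = 26·(1,-1)/2² = (6.5000,-6.5000)
F = F_att + ΣF_rep = (11.5000,14.5000)
p' = p + 1/10·F = (-7.8500,-10.5500)

Fx=11.5000 Fy=14.5000 x'=-7.8500 y'=-10.5500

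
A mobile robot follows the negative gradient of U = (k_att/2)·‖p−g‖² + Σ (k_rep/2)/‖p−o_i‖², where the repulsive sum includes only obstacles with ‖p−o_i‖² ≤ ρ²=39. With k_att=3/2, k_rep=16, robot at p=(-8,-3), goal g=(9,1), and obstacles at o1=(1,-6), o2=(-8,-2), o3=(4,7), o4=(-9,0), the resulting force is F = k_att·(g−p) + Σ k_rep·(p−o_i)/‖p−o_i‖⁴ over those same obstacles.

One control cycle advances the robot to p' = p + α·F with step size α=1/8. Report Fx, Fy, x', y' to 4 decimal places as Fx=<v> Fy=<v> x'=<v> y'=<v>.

F_att = 3/2·(g−p) = 3/2·(17,4) = (25.5000,6.0000)
o1: d²=90 > ρ²=39 → inactive
o2: d²=1 ≤ ρ²=39; F_rep = 16·(0,-1)/1² = (0.0000,-16.0000)
o3: d²=244 > ρ²=39 → inactive
o4: d²=10 ≤ ρ²=39; F_rep = 16·(1,-3)/10² = (0.1600,-0.4800)
F = F_att + ΣF_rep = (25.6600,-10.4800)
p' = p + 1/8·F = (-4.7925,-4.3100)

Fx=25.6600 Fy=-10.4800 x'=-4.7925 y'=-4.3100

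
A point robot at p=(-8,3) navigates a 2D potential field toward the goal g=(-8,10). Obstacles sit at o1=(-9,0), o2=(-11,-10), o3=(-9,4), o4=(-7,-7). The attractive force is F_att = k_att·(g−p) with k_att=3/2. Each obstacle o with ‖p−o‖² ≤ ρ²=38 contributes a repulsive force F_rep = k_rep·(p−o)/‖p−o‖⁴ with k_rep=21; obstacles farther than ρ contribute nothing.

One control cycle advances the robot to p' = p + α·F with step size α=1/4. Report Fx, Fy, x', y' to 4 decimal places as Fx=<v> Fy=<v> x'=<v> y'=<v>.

F_att = 3/2·(g−p) = 3/2·(0,7) = (0.0000,10.5000)
o1: d²=10 ≤ ρ²=38; F_rep = 21·(1,3)/10² = (0.2100,0.6300)
o2: d²=178 > ρ²=38 → inactive
o3: d²=2 ≤ ρ²=38; F_rep = 21·(1,-1)/2² = (5.2500,-5.2500)
o4: d²=101 > ρ²=38 → inactive
F = F_att + ΣF_rep = (5.4600,5.8800)
p' = p + 1/4·F = (-6.6350,4.4700)

Fx=5.4600 Fy=5.8800 x'=-6.6350 y'=4.4700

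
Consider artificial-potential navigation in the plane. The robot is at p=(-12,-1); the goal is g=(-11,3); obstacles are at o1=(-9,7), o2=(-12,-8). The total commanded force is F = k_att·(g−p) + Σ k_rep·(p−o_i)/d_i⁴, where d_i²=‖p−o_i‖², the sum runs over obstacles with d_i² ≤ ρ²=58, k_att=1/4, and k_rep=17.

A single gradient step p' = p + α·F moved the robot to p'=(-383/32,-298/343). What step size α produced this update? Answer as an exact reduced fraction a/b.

F_att = 1/4·(g−p) = 1/4·(1,4) = (0.2500,1.0000)
o1: d²=73 > ρ²=58 → inactive
o2: d²=49 ≤ ρ²=58; F_rep = 17·(0,7)/49² = (0.0000,0.0496)
F = F_att + ΣF_rep = (0.2500,1.0496)
Δp = p'−p = (0.0312,0.1312); α = Δx/Fx = (1/32) / (1/4) = 1/8
check: Δy/Fy = (45/343) / (360/343) = 1/8 ✓

α = 1/8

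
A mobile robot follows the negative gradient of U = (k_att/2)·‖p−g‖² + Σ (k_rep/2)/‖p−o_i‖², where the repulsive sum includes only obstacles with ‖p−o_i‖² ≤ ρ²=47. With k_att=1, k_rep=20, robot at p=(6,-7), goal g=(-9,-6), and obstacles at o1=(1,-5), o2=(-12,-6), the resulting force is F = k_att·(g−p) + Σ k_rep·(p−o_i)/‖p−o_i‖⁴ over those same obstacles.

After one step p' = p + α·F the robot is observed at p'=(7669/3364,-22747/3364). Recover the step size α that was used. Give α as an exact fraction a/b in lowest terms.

α = 1/4

F_att = 1·(g−p) = 1·(-15,1) = (-15.0000,1.0000)
o1: d²=29 ≤ ρ²=47; F_rep = 20·(5,-2)/29² = (0.1189,-0.0476)
o2: d²=325 > ρ²=47 → inactive
F = F_att + ΣF_rep = (-14.8811,0.9524)
Δp = p'−p = (-3.7203,0.2381); α = Δx/Fx = (-12515/3364) / (-12515/841) = 1/4
check: Δy/Fy = (801/3364) / (801/841) = 1/4 ✓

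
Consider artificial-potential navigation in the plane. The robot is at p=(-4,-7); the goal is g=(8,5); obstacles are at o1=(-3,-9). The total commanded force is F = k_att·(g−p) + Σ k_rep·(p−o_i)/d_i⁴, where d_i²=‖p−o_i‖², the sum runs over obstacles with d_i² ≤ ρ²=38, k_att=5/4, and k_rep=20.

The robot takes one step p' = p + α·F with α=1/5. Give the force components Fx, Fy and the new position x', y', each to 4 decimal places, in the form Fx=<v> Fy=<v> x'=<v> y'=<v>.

Fx=14.2000 Fy=16.6000 x'=-1.1600 y'=-3.6800

F_att = 5/4·(g−p) = 5/4·(12,12) = (15.0000,15.0000)
o1: d²=5 ≤ ρ²=38; F_rep = 20·(-1,2)/5² = (-0.8000,1.6000)
F = F_att + ΣF_rep = (14.2000,16.6000)
p' = p + 1/5·F = (-1.1600,-3.6800)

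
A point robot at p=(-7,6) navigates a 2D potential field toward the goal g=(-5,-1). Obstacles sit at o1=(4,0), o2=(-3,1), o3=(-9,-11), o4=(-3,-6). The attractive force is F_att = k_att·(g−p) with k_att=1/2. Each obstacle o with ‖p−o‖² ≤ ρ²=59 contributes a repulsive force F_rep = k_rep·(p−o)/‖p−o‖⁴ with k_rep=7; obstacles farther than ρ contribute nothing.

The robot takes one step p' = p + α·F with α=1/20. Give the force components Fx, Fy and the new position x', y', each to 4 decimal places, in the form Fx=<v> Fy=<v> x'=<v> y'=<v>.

Fx=0.9833 Fy=-3.4792 x'=-6.9508 y'=5.8260

F_att = 1/2·(g−p) = 1/2·(2,-7) = (1.0000,-3.5000)
o1: d²=157 > ρ²=59 → inactive
o2: d²=41 ≤ ρ²=59; F_rep = 7·(-4,5)/41² = (-0.0167,0.0208)
o3: d²=293 > ρ²=59 → inactive
o4: d²=160 > ρ²=59 → inactive
F = F_att + ΣF_rep = (0.9833,-3.4792)
p' = p + 1/20·F = (-6.9508,5.8260)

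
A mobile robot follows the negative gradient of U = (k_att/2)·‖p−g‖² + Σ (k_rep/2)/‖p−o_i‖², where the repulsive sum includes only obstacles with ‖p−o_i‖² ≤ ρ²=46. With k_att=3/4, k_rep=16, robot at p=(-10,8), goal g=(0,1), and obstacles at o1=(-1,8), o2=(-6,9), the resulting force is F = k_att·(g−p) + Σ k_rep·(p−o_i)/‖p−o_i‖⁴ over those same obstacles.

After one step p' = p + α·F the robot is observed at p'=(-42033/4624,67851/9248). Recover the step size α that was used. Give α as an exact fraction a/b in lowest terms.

F_att = 3/4·(g−p) = 3/4·(10,-7) = (7.5000,-5.2500)
o1: d²=81 > ρ²=46 → inactive
o2: d²=17 ≤ ρ²=46; F_rep = 16·(-4,-1)/17² = (-0.2215,-0.0554)
F = F_att + ΣF_rep = (7.2785,-5.3054)
Δp = p'−p = (0.9098,-0.6632); α = Δx/Fx = (4207/4624) / (4207/578) = 1/8
check: Δy/Fy = (-6133/9248) / (-6133/1156) = 1/8 ✓

α = 1/8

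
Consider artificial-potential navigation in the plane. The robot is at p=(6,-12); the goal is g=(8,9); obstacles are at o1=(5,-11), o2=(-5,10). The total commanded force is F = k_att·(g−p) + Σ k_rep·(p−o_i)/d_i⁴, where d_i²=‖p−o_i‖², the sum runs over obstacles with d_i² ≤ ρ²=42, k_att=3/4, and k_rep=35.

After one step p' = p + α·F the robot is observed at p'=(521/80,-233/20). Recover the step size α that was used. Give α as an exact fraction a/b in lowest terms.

α = 1/20

F_att = 3/4·(g−p) = 3/4·(2,21) = (1.5000,15.7500)
o1: d²=2 ≤ ρ²=42; F_rep = 35·(1,-1)/2² = (8.7500,-8.7500)
o2: d²=605 > ρ²=42 → inactive
F = F_att + ΣF_rep = (10.2500,7.0000)
Δp = p'−p = (0.5125,0.3500); α = Δx/Fx = (41/80) / (41/4) = 1/20
check: Δy/Fy = (7/20) / (7) = 1/20 ✓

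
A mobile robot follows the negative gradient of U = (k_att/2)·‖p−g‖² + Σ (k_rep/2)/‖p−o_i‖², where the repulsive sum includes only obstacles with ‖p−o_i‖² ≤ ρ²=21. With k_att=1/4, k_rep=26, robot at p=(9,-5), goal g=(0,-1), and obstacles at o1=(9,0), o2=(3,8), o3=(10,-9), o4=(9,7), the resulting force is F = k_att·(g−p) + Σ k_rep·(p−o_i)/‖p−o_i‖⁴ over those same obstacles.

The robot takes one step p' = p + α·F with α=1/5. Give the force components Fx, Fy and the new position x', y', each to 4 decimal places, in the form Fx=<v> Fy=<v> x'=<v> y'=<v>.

F_att = 1/4·(g−p) = 1/4·(-9,4) = (-2.2500,1.0000)
o1: d²=25 > ρ²=21 → inactive
o2: d²=205 > ρ²=21 → inactive
o3: d²=17 ≤ ρ²=21; F_rep = 26·(-1,4)/17² = (-0.0900,0.3599)
o4: d²=144 > ρ²=21 → inactive
F = F_att + ΣF_rep = (-2.3400,1.3599)
p' = p + 1/5·F = (8.5320,-4.7280)

Fx=-2.3400 Fy=1.3599 x'=8.5320 y'=-4.7280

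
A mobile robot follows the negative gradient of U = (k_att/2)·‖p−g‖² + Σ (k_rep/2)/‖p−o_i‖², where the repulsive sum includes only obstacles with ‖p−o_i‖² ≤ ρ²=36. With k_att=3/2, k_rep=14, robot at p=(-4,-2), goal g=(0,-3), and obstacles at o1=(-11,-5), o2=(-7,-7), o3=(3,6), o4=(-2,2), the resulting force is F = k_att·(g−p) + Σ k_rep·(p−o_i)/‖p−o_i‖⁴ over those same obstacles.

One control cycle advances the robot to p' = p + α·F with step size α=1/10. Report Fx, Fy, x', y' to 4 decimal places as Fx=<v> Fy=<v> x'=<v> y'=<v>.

Fx=5.9663 Fy=-1.5794 x'=-3.4034 y'=-2.1579

F_att = 3/2·(g−p) = 3/2·(4,-1) = (6.0000,-1.5000)
o1: d²=58 > ρ²=36 → inactive
o2: d²=34 ≤ ρ²=36; F_rep = 14·(3,5)/34² = (0.0363,0.0606)
o3: d²=113 > ρ²=36 → inactive
o4: d²=20 ≤ ρ²=36; F_rep = 14·(-2,-4)/20² = (-0.0700,-0.1400)
F = F_att + ΣF_rep = (5.9663,-1.5794)
p' = p + 1/10·F = (-3.4034,-2.1579)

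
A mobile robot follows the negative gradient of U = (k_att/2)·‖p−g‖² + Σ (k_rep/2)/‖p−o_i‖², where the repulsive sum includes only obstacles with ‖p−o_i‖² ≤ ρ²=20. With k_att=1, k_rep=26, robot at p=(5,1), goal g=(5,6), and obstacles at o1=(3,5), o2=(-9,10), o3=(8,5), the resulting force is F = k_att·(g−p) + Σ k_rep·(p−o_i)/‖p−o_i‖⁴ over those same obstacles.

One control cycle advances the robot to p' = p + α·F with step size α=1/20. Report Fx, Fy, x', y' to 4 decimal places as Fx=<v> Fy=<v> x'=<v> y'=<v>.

F_att = 1·(g−p) = 1·(0,5) = (0.0000,5.0000)
o1: d²=20 ≤ ρ²=20; F_rep = 26·(2,-4)/20² = (0.1300,-0.2600)
o2: d²=277 > ρ²=20 → inactive
o3: d²=25 > ρ²=20 → inactive
F = F_att + ΣF_rep = (0.1300,4.7400)
p' = p + 1/20·F = (5.0065,1.2370)

Fx=0.1300 Fy=4.7400 x'=5.0065 y'=1.2370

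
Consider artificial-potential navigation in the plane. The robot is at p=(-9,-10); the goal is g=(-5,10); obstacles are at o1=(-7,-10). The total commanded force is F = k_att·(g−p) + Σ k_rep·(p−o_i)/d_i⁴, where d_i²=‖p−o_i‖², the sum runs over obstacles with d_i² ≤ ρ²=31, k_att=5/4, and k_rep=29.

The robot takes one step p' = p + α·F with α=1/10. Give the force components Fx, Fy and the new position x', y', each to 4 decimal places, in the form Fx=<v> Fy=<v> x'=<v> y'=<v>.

F_att = 5/4·(g−p) = 5/4·(4,20) = (5.0000,25.0000)
o1: d²=4 ≤ ρ²=31; F_rep = 29·(-2,0)/4² = (-3.6250,0.0000)
F = F_att + ΣF_rep = (1.3750,25.0000)
p' = p + 1/10·F = (-8.8625,-7.5000)

Fx=1.3750 Fy=25.0000 x'=-8.8625 y'=-7.5000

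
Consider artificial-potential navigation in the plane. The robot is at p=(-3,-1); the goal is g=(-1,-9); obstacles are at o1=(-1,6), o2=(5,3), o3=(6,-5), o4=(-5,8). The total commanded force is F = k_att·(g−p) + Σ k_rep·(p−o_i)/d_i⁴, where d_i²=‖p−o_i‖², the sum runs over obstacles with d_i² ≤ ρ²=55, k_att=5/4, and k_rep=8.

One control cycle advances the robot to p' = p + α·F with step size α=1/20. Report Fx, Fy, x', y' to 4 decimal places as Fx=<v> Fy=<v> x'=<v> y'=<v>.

F_att = 5/4·(g−p) = 5/4·(2,-8) = (2.5000,-10.0000)
o1: d²=53 ≤ ρ²=55; F_rep = 8·(-2,-7)/53² = (-0.0057,-0.0199)
o2: d²=80 > ρ²=55 → inactive
o3: d²=97 > ρ²=55 → inactive
o4: d²=85 > ρ²=55 → inactive
F = F_att + ΣF_rep = (2.4943,-10.0199)
p' = p + 1/20·F = (-2.8753,-1.5010)

Fx=2.4943 Fy=-10.0199 x'=-2.8753 y'=-1.5010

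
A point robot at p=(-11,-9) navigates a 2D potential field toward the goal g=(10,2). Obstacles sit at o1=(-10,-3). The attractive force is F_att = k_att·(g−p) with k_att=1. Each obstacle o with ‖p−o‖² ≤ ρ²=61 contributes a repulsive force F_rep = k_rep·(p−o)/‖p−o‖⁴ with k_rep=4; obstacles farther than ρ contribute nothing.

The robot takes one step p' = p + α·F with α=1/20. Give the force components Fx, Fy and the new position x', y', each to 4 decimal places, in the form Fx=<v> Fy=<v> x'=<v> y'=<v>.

F_att = 1·(g−p) = 1·(21,11) = (21.0000,11.0000)
o1: d²=37 ≤ ρ²=61; F_rep = 4·(-1,-6)/37² = (-0.0029,-0.0175)
F = F_att + ΣF_rep = (20.9971,10.9825)
p' = p + 1/20·F = (-9.9501,-8.4509)

Fx=20.9971 Fy=10.9825 x'=-9.9501 y'=-8.4509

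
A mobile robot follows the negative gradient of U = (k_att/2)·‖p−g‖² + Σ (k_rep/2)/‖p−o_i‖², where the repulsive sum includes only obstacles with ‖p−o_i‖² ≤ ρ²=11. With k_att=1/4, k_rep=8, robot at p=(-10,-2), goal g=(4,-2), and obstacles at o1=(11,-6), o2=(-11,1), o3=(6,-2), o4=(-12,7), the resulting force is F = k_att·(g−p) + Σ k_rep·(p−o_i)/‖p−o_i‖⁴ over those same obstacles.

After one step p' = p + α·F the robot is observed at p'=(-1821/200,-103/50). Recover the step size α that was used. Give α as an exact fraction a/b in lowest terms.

α = 1/4

F_att = 1/4·(g−p) = 1/4·(14,0) = (3.5000,0.0000)
o1: d²=457 > ρ²=11 → inactive
o2: d²=10 ≤ ρ²=11; F_rep = 8·(1,-3)/10² = (0.0800,-0.2400)
o3: d²=256 > ρ²=11 → inactive
o4: d²=85 > ρ²=11 → inactive
F = F_att + ΣF_rep = (3.5800,-0.2400)
Δp = p'−p = (0.8950,-0.0600); α = Δx/Fx = (179/200) / (179/50) = 1/4
check: Δy/Fy = (-3/50) / (-6/25) = 1/4 ✓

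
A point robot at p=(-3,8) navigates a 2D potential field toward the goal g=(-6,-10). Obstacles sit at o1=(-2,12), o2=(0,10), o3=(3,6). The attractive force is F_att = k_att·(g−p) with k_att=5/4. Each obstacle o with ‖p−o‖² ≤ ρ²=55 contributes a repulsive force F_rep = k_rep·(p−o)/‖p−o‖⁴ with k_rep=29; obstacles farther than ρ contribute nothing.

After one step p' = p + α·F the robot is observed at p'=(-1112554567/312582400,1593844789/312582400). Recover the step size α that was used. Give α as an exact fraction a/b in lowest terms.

F_att = 5/4·(g−p) = 5/4·(-3,-18) = (-3.7500,-22.5000)
o1: d²=17 ≤ ρ²=55; F_rep = 29·(-1,-4)/17² = (-0.1003,-0.4014)
o2: d²=13 ≤ ρ²=55; F_rep = 29·(-3,-2)/13² = (-0.5148,-0.3432)
o3: d²=40 ≤ ρ²=55; F_rep = 29·(-6,2)/40² = (-0.1087,0.0362)
F = F_att + ΣF_rep = (-4.4739,-23.2083)
Δp = p'−p = (-0.5592,-2.9010); α = Δx/Fx = (-174807367/312582400) / (-174807367/39072800) = 1/8
check: Δy/Fy = (-906814411/312582400) / (-906814411/39072800) = 1/8 ✓

α = 1/8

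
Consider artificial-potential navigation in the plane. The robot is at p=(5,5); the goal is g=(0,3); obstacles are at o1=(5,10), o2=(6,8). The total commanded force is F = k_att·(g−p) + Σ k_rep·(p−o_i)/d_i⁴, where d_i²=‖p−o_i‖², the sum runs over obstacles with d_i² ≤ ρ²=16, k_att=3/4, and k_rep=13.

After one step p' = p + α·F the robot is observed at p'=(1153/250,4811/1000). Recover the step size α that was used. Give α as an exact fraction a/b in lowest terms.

F_att = 3/4·(g−p) = 3/4·(-5,-2) = (-3.7500,-1.5000)
o1: d²=25 > ρ²=16 → inactive
o2: d²=10 ≤ ρ²=16; F_rep = 13·(-1,-3)/10² = (-0.1300,-0.3900)
F = F_att + ΣF_rep = (-3.8800,-1.8900)
Δp = p'−p = (-0.3880,-0.1890); α = Δx/Fx = (-97/250) / (-97/25) = 1/10
check: Δy/Fy = (-189/1000) / (-189/100) = 1/10 ✓

α = 1/10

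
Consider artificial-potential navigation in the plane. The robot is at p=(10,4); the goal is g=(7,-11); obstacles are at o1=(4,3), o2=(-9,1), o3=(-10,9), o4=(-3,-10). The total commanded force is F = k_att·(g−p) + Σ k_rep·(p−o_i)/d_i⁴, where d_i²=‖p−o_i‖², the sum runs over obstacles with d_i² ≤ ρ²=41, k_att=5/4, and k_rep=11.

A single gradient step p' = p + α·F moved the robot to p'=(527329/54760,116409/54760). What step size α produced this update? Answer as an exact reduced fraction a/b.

F_att = 5/4·(g−p) = 5/4·(-3,-15) = (-3.7500,-18.7500)
o1: d²=37 ≤ ρ²=41; F_rep = 11·(6,1)/37² = (0.0482,0.0080)
o2: d²=370 > ρ²=41 → inactive
o3: d²=425 > ρ²=41 → inactive
o4: d²=365 > ρ²=41 → inactive
F = F_att + ΣF_rep = (-3.7018,-18.7420)
Δp = p'−p = (-0.3702,-1.8742); α = Δx/Fx = (-20271/54760) / (-20271/5476) = 1/10
check: Δy/Fy = (-102631/54760) / (-102631/5476) = 1/10 ✓

α = 1/10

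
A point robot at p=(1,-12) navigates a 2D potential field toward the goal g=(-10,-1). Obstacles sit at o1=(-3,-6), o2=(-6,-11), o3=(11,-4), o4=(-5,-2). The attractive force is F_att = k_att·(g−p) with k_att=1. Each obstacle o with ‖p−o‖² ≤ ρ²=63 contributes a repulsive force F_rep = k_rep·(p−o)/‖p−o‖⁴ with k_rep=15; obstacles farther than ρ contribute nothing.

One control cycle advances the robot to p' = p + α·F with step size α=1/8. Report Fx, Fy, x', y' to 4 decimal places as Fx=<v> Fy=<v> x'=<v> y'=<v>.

F_att = 1·(g−p) = 1·(-11,11) = (-11.0000,11.0000)
o1: d²=52 ≤ ρ²=63; F_rep = 15·(4,-6)/52² = (0.0222,-0.0333)
o2: d²=50 ≤ ρ²=63; F_rep = 15·(7,-1)/50² = (0.0420,-0.0060)
o3: d²=164 > ρ²=63 → inactive
o4: d²=136 > ρ²=63 → inactive
F = F_att + ΣF_rep = (-10.9358,10.9607)
p' = p + 1/8·F = (-0.3670,-10.6299)

Fx=-10.9358 Fy=10.9607 x'=-0.3670 y'=-10.6299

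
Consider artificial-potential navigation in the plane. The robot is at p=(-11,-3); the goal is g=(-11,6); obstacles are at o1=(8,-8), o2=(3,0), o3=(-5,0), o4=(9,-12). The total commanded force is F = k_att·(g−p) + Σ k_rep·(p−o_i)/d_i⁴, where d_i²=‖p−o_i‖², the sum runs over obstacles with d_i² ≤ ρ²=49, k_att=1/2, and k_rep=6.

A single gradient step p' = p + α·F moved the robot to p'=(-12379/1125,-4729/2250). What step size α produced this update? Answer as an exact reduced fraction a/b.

α = 1/5

F_att = 1/2·(g−p) = 1/2·(0,9) = (0.0000,4.5000)
o1: d²=386 > ρ²=49 → inactive
o2: d²=205 > ρ²=49 → inactive
o3: d²=45 ≤ ρ²=49; F_rep = 6·(-6,-3)/45² = (-0.0178,-0.0089)
o4: d²=481 > ρ²=49 → inactive
F = F_att + ΣF_rep = (-0.0178,4.4911)
Δp = p'−p = (-0.0036,0.8982); α = Δx/Fx = (-4/1125) / (-4/225) = 1/5
check: Δy/Fy = (2021/2250) / (2021/450) = 1/5 ✓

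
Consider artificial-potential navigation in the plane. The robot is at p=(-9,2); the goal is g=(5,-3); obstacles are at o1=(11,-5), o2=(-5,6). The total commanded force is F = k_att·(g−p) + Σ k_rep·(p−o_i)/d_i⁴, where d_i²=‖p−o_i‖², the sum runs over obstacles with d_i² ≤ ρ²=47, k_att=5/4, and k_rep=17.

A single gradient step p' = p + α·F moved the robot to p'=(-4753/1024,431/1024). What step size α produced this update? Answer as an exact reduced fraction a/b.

α = 1/4

F_att = 5/4·(g−p) = 5/4·(14,-5) = (17.5000,-6.2500)
o1: d²=449 > ρ²=47 → inactive
o2: d²=32 ≤ ρ²=47; F_rep = 17·(-4,-4)/32² = (-0.0664,-0.0664)
F = F_att + ΣF_rep = (17.4336,-6.3164)
Δp = p'−p = (4.3584,-1.5791); α = Δx/Fx = (4463/1024) / (4463/256) = 1/4
check: Δy/Fy = (-1617/1024) / (-1617/256) = 1/4 ✓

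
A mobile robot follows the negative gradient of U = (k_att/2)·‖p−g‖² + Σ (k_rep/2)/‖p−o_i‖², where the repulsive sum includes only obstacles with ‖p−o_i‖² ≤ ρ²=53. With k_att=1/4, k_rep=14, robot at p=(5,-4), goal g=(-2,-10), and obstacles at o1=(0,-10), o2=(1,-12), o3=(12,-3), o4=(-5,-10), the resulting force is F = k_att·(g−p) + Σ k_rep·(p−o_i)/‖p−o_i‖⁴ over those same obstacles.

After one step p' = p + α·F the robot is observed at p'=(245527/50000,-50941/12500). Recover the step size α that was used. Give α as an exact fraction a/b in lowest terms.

α = 1/20

F_att = 1/4·(g−p) = 1/4·(-7,-6) = (-1.7500,-1.5000)
o1: d²=61 > ρ²=53 → inactive
o2: d²=80 > ρ²=53 → inactive
o3: d²=50 ≤ ρ²=53; F_rep = 14·(-7,-1)/50² = (-0.0392,-0.0056)
o4: d²=136 > ρ²=53 → inactive
F = F_att + ΣF_rep = (-1.7892,-1.5056)
Δp = p'−p = (-0.0895,-0.0753); α = Δx/Fx = (-4473/50000) / (-4473/2500) = 1/20
check: Δy/Fy = (-941/12500) / (-941/625) = 1/20 ✓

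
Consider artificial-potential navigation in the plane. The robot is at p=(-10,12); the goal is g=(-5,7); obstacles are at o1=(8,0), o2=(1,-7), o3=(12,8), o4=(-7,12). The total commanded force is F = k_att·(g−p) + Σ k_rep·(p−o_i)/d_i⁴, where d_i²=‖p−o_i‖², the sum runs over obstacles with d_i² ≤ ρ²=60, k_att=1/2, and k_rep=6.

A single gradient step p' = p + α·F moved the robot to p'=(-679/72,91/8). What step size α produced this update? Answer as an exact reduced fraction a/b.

F_att = 1/2·(g−p) = 1/2·(5,-5) = (2.5000,-2.5000)
o1: d²=468 > ρ²=60 → inactive
o2: d²=482 > ρ²=60 → inactive
o3: d²=500 > ρ²=60 → inactive
o4: d²=9 ≤ ρ²=60; F_rep = 6·(-3,0)/9² = (-0.2222,0.0000)
F = F_att + ΣF_rep = (2.2778,-2.5000)
Δp = p'−p = (0.5694,-0.6250); α = Δx/Fx = (41/72) / (41/18) = 1/4
check: Δy/Fy = (-5/8) / (-5/2) = 1/4 ✓

α = 1/4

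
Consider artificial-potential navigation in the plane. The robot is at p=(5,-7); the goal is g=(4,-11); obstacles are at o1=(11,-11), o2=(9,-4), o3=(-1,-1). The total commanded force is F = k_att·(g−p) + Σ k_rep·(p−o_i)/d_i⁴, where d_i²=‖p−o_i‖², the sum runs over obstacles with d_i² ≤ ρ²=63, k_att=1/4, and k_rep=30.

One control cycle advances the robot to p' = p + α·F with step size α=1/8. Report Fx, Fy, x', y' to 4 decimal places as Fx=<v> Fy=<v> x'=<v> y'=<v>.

Fx=-0.5086 Fy=-1.0996 x'=4.9364 y'=-7.1375

F_att = 1/4·(g−p) = 1/4·(-1,-4) = (-0.2500,-1.0000)
o1: d²=52 ≤ ρ²=63; F_rep = 30·(-6,4)/52² = (-0.0666,0.0444)
o2: d²=25 ≤ ρ²=63; F_rep = 30·(-4,-3)/25² = (-0.1920,-0.1440)
o3: d²=72 > ρ²=63 → inactive
F = F_att + ΣF_rep = (-0.5086,-1.0996)
p' = p + 1/8·F = (4.9364,-7.1375)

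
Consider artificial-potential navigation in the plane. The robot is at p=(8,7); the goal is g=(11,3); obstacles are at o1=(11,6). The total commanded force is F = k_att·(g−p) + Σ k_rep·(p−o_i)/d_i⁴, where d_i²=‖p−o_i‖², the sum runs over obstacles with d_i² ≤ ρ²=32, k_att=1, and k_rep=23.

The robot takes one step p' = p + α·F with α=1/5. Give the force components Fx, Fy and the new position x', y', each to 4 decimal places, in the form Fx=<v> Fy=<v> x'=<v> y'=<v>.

Fx=2.3100 Fy=-3.7700 x'=8.4620 y'=6.2460

F_att = 1·(g−p) = 1·(3,-4) = (3.0000,-4.0000)
o1: d²=10 ≤ ρ²=32; F_rep = 23·(-3,1)/10² = (-0.6900,0.2300)
F = F_att + ΣF_rep = (2.3100,-3.7700)
p' = p + 1/5·F = (8.4620,6.2460)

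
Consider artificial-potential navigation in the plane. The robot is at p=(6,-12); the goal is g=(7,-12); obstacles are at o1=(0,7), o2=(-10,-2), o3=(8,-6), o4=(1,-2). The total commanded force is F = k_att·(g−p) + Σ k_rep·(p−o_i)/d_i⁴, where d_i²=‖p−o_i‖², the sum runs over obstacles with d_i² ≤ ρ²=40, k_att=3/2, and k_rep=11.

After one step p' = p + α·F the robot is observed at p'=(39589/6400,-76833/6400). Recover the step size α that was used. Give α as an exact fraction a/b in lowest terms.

α = 1/8

F_att = 3/2·(g−p) = 3/2·(1,0) = (1.5000,0.0000)
o1: d²=397 > ρ²=40 → inactive
o2: d²=356 > ρ²=40 → inactive
o3: d²=40 ≤ ρ²=40; F_rep = 11·(-2,-6)/40² = (-0.0138,-0.0413)
o4: d²=125 > ρ²=40 → inactive
F = F_att + ΣF_rep = (1.4863,-0.0413)
Δp = p'−p = (0.1858,-0.0052); α = Δx/Fx = (1189/6400) / (1189/800) = 1/8
check: Δy/Fy = (-33/6400) / (-33/800) = 1/8 ✓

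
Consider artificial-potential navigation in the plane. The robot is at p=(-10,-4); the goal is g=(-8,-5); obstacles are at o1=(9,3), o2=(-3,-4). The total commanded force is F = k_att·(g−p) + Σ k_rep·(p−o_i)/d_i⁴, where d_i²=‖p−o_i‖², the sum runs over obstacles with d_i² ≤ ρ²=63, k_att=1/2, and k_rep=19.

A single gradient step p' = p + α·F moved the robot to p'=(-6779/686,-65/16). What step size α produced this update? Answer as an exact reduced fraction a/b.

F_att = 1/2·(g−p) = 1/2·(2,-1) = (1.0000,-0.5000)
o1: d²=410 > ρ²=63 → inactive
o2: d²=49 ≤ ρ²=63; F_rep = 19·(-7,0)/49² = (-0.0554,0.0000)
F = F_att + ΣF_rep = (0.9446,-0.5000)
Δp = p'−p = (0.1181,-0.0625); α = Δx/Fx = (81/686) / (324/343) = 1/8
check: Δy/Fy = (-1/16) / (-1/2) = 1/8 ✓

α = 1/8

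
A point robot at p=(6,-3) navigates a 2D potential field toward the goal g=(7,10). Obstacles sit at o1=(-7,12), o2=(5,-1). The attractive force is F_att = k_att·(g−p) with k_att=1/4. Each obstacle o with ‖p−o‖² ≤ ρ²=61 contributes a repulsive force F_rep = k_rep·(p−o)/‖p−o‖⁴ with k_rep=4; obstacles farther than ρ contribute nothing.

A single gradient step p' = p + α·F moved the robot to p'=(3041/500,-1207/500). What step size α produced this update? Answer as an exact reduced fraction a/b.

α = 1/5

F_att = 1/4·(g−p) = 1/4·(1,13) = (0.2500,3.2500)
o1: d²=394 > ρ²=61 → inactive
o2: d²=5 ≤ ρ²=61; F_rep = 4·(1,-2)/5² = (0.1600,-0.3200)
F = F_att + ΣF_rep = (0.4100,2.9300)
Δp = p'−p = (0.0820,0.5860); α = Δx/Fx = (41/500) / (41/100) = 1/5
check: Δy/Fy = (293/500) / (293/100) = 1/5 ✓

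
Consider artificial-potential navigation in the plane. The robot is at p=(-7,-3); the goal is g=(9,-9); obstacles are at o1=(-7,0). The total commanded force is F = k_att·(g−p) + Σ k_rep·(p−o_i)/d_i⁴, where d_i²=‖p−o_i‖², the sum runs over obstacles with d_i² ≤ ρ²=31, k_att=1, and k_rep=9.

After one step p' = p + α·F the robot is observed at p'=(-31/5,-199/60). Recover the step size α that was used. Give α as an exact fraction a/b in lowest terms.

F_att = 1·(g−p) = 1·(16,-6) = (16.0000,-6.0000)
o1: d²=9 ≤ ρ²=31; F_rep = 9·(0,-3)/9² = (0.0000,-0.3333)
F = F_att + ΣF_rep = (16.0000,-6.3333)
Δp = p'−p = (0.8000,-0.3167); α = Δx/Fx = (4/5) / (16) = 1/20
check: Δy/Fy = (-19/60) / (-19/3) = 1/20 ✓

α = 1/20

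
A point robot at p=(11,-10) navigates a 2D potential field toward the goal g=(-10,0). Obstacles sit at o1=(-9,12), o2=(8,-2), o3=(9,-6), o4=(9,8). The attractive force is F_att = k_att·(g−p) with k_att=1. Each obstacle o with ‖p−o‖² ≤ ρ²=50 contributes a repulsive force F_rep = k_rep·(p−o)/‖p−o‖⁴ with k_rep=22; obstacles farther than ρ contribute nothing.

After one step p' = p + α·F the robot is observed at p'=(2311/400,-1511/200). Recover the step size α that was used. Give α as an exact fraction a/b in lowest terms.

α = 1/4

F_att = 1·(g−p) = 1·(-21,10) = (-21.0000,10.0000)
o1: d²=884 > ρ²=50 → inactive
o2: d²=73 > ρ²=50 → inactive
o3: d²=20 ≤ ρ²=50; F_rep = 22·(2,-4)/20² = (0.1100,-0.2200)
o4: d²=328 > ρ²=50 → inactive
F = F_att + ΣF_rep = (-20.8900,9.7800)
Δp = p'−p = (-5.2225,2.4450); α = Δx/Fx = (-2089/400) / (-2089/100) = 1/4
check: Δy/Fy = (489/200) / (489/50) = 1/4 ✓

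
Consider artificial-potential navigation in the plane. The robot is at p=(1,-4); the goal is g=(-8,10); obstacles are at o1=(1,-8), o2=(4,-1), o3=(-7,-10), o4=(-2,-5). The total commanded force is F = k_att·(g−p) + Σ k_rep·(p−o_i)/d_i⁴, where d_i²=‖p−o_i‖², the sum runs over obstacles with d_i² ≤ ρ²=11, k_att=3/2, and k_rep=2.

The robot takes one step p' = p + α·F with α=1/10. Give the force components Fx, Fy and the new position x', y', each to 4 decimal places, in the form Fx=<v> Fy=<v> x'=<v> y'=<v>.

F_att = 3/2·(g−p) = 3/2·(-9,14) = (-13.5000,21.0000)
o1: d²=16 > ρ²=11 → inactive
o2: d²=18 > ρ²=11 → inactive
o3: d²=100 > ρ²=11 → inactive
o4: d²=10 ≤ ρ²=11; F_rep = 2·(3,1)/10² = (0.0600,0.0200)
F = F_att + ΣF_rep = (-13.4400,21.0200)
p' = p + 1/10·F = (-0.3440,-1.8980)

Fx=-13.4400 Fy=21.0200 x'=-0.3440 y'=-1.8980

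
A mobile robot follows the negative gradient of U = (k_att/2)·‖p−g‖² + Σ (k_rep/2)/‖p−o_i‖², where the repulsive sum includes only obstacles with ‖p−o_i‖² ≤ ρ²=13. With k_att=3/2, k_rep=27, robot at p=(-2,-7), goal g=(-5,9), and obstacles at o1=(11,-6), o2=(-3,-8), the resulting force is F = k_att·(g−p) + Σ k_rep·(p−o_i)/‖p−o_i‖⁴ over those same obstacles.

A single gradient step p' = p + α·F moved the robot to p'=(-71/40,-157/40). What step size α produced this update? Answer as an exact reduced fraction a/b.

F_att = 3/2·(g−p) = 3/2·(-3,16) = (-4.5000,24.0000)
o1: d²=170 > ρ²=13 → inactive
o2: d²=2 ≤ ρ²=13; F_rep = 27·(1,1)/2² = (6.7500,6.7500)
F = F_att + ΣF_rep = (2.2500,30.7500)
Δp = p'−p = (0.2250,3.0750); α = Δx/Fx = (9/40) / (9/4) = 1/10
check: Δy/Fy = (123/40) / (123/4) = 1/10 ✓

α = 1/10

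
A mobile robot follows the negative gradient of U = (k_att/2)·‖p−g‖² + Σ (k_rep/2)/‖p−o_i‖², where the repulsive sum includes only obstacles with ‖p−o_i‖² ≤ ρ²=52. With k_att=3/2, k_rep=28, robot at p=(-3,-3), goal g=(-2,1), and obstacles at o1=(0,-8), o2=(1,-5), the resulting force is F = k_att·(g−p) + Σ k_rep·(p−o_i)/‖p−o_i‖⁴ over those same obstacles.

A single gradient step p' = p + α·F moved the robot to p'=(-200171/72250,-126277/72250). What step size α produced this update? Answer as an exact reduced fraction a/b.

F_att = 3/2·(g−p) = 3/2·(1,4) = (1.5000,6.0000)
o1: d²=34 ≤ ρ²=52; F_rep = 28·(-3,5)/34² = (-0.0727,0.1211)
o2: d²=20 ≤ ρ²=52; F_rep = 28·(-4,2)/20² = (-0.2800,0.1400)
F = F_att + ΣF_rep = (1.1473,6.2611)
Δp = p'−p = (0.2295,1.2522); α = Δx/Fx = (16579/72250) / (16579/14450) = 1/5
check: Δy/Fy = (90473/72250) / (90473/14450) = 1/5 ✓

α = 1/5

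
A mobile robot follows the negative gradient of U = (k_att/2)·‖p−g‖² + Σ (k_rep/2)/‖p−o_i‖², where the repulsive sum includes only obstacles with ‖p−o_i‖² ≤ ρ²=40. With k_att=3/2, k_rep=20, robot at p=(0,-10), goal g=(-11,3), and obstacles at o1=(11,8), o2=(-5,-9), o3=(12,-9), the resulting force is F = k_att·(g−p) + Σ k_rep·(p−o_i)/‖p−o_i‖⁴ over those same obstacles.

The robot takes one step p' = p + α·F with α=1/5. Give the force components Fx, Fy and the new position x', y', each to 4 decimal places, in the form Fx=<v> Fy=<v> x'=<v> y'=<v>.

F_att = 3/2·(g−p) = 3/2·(-11,13) = (-16.5000,19.5000)
o1: d²=445 > ρ²=40 → inactive
o2: d²=26 ≤ ρ²=40; F_rep = 20·(5,-1)/26² = (0.1479,-0.0296)
o3: d²=145 > ρ²=40 → inactive
F = F_att + ΣF_rep = (-16.3521,19.4704)
p' = p + 1/5·F = (-3.2704,-6.1059)

Fx=-16.3521 Fy=19.4704 x'=-3.2704 y'=-6.1059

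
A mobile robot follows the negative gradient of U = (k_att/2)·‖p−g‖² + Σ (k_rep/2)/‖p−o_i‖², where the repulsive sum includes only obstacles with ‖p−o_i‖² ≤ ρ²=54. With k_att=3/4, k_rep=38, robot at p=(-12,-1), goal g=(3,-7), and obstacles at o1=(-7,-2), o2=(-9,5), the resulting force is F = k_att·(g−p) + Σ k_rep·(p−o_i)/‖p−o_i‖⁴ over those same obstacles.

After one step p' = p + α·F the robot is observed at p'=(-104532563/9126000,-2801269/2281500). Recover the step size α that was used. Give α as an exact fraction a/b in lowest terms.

α = 1/20

F_att = 3/4·(g−p) = 3/4·(15,-6) = (11.2500,-4.5000)
o1: d²=26 ≤ ρ²=54; F_rep = 38·(-5,1)/26² = (-0.2811,0.0562)
o2: d²=45 ≤ ρ²=54; F_rep = 38·(-3,-6)/45² = (-0.0563,-0.1126)
F = F_att + ΣF_rep = (10.9126,-4.5564)
Δp = p'−p = (0.5456,-0.2278); α = Δx/Fx = (4979437/9126000) / (4979437/456300) = 1/20
check: Δy/Fy = (-519769/2281500) / (-519769/114075) = 1/20 ✓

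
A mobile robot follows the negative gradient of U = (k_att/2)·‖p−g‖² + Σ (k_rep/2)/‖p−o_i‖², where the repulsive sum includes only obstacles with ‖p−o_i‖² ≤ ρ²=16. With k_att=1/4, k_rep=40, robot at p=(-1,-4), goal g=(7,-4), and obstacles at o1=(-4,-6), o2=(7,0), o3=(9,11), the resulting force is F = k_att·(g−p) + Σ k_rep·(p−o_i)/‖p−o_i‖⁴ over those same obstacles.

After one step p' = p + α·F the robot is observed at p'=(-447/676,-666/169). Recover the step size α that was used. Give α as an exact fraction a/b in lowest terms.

α = 1/8

F_att = 1/4·(g−p) = 1/4·(8,0) = (2.0000,0.0000)
o1: d²=13 ≤ ρ²=16; F_rep = 40·(3,2)/13² = (0.7101,0.4734)
o2: d²=80 > ρ²=16 → inactive
o3: d²=325 > ρ²=16 → inactive
F = F_att + ΣF_rep = (2.7101,0.4734)
Δp = p'−p = (0.3388,0.0592); α = Δx/Fx = (229/676) / (458/169) = 1/8
check: Δy/Fy = (10/169) / (80/169) = 1/8 ✓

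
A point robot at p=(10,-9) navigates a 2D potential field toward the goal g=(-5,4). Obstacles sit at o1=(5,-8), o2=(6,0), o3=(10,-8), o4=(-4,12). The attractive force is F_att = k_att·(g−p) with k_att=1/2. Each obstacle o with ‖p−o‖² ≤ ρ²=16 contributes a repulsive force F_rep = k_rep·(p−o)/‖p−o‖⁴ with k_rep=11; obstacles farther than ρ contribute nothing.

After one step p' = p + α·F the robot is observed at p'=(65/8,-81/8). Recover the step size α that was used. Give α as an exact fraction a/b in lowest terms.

F_att = 1/2·(g−p) = 1/2·(-15,13) = (-7.5000,6.5000)
o1: d²=26 > ρ²=16 → inactive
o2: d²=97 > ρ²=16 → inactive
o3: d²=1 ≤ ρ²=16; F_rep = 11·(0,-1)/1² = (0.0000,-11.0000)
o4: d²=637 > ρ²=16 → inactive
F = F_att + ΣF_rep = (-7.5000,-4.5000)
Δp = p'−p = (-1.8750,-1.1250); α = Δx/Fx = (-15/8) / (-15/2) = 1/4
check: Δy/Fy = (-9/8) / (-9/2) = 1/4 ✓

α = 1/4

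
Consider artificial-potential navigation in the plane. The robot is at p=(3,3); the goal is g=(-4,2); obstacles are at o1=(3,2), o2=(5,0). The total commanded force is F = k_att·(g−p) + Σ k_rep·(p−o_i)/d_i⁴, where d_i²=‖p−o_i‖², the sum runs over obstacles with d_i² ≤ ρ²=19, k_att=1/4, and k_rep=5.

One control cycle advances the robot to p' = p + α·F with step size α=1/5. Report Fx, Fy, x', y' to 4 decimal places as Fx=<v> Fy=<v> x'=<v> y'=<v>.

Fx=-1.8092 Fy=4.8388 x'=2.6382 y'=3.9678

F_att = 1/4·(g−p) = 1/4·(-7,-1) = (-1.7500,-0.2500)
o1: d²=1 ≤ ρ²=19; F_rep = 5·(0,1)/1² = (0.0000,5.0000)
o2: d²=13 ≤ ρ²=19; F_rep = 5·(-2,3)/13² = (-0.0592,0.0888)
F = F_att + ΣF_rep = (-1.8092,4.8388)
p' = p + 1/5·F = (2.6382,3.9678)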